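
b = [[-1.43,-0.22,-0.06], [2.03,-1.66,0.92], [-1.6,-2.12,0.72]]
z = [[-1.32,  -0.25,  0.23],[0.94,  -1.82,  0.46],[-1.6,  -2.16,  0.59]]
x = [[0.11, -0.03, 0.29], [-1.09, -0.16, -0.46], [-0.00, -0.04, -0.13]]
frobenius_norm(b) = 4.17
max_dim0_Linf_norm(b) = 2.12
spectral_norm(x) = 1.21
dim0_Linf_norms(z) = [1.6, 2.16, 0.59]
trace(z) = -2.55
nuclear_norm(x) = 1.52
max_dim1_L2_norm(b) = 2.78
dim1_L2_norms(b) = [1.45, 2.78, 2.75]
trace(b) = -2.37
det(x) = 0.02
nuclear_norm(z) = 5.26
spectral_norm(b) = 2.97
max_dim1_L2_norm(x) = 1.19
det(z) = -0.71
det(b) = -0.02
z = b + x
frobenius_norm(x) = 1.24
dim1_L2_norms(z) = [1.36, 2.1, 2.75]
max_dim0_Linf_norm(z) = 2.16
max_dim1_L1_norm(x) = 1.71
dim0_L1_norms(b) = [5.06, 4.0, 1.7]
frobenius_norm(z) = 3.72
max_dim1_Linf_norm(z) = 2.16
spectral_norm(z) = 3.12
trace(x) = -0.18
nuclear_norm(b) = 5.90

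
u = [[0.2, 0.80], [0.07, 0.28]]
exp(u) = [[1.26, 1.03],[0.09, 1.36]]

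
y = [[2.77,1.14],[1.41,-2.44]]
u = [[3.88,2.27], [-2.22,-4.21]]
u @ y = [[13.95,-1.12],[-12.09,7.74]]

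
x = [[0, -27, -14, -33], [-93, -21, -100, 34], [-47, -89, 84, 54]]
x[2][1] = -89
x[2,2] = 84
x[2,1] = -89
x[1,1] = -21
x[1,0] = -93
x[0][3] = -33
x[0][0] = 0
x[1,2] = -100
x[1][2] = -100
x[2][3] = 54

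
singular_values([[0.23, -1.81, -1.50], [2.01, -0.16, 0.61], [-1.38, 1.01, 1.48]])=[3.17, 2.18, 0.58]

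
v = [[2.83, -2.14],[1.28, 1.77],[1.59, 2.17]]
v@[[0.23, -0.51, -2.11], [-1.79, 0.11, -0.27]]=[[4.48, -1.68, -5.39], [-2.87, -0.46, -3.18], [-3.52, -0.57, -3.94]]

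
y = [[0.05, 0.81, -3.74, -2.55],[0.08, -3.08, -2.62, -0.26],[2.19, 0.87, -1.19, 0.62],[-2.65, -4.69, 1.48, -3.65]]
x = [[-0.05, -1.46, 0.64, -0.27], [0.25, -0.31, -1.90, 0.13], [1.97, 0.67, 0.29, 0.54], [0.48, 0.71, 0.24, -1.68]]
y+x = [[0.0, -0.65, -3.10, -2.82], [0.33, -3.39, -4.52, -0.13], [4.16, 1.54, -0.9, 1.16], [-2.17, -3.98, 1.72, -5.33]]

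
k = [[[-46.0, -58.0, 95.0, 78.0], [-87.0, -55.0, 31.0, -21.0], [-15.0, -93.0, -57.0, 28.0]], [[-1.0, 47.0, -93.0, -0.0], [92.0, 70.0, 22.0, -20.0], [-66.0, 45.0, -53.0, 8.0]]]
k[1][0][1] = 47.0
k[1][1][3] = -20.0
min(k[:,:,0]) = -87.0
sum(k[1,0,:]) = -47.0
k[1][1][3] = -20.0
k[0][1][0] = -87.0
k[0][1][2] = 31.0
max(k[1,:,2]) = 22.0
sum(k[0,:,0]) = -148.0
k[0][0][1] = -58.0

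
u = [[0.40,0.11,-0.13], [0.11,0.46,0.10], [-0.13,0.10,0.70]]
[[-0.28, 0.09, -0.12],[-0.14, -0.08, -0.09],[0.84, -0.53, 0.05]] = u@ [[-0.13, -0.02, -0.23], [-0.54, -0.01, -0.15], [1.26, -0.76, 0.05]]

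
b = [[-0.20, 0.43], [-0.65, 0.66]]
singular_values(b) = [1.03, 0.14]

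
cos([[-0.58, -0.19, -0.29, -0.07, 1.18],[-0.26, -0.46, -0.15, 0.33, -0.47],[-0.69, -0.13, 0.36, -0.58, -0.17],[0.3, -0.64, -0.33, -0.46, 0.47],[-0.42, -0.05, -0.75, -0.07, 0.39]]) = [[0.97,-0.12,0.37,-0.05,0.1],[-0.33,0.96,-0.17,0.08,0.02],[-0.05,-0.25,0.71,-0.06,0.56],[0.09,-0.27,0.15,0.94,-0.33],[-0.30,-0.11,0.18,-0.23,1.14]]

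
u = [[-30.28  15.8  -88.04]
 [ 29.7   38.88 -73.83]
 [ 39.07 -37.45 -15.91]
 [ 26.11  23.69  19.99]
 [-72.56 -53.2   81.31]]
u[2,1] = -37.45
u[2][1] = -37.45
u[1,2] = -73.83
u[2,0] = 39.07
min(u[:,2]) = -88.04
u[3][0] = 26.11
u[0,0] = -30.28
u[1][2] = -73.83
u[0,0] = -30.28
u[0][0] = -30.28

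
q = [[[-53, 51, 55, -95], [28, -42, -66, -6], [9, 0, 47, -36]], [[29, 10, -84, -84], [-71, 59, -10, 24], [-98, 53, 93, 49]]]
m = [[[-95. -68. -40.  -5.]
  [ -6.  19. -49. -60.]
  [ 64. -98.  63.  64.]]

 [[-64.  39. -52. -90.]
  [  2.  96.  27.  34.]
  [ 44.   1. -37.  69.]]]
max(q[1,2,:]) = 93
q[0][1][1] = -42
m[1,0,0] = -64.0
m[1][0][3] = -90.0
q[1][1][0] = -71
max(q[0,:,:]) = 55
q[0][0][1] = 51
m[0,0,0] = -95.0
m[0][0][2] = -40.0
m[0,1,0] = -6.0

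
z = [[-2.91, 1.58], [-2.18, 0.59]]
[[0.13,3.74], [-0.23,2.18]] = z@[[0.25, -0.72], [0.54, 1.04]]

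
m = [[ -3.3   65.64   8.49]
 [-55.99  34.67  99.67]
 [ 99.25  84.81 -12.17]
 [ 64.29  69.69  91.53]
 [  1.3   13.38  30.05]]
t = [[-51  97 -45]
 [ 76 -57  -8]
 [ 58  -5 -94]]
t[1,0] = 76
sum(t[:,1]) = 35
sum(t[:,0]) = 83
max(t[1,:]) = 76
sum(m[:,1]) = 268.19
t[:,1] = [97, -57, -5]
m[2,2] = -12.17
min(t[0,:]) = -51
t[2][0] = 58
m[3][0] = 64.29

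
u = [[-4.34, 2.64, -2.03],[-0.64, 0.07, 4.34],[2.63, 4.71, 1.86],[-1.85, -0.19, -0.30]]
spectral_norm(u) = 6.38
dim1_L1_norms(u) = [9.01, 5.05, 9.2, 2.34]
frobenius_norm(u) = 9.24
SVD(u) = [[-0.57, 0.76, -0.2],[0.37, -0.01, -0.92],[0.69, 0.65, 0.25],[-0.24, 0.08, -0.24]] @ diag([6.376191327722452, 5.33763916673593, 4.01736135765798]) @ [[0.7, 0.29, 0.65], [-0.32, 0.94, -0.07], [0.63, 0.16, -0.76]]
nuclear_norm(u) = 15.73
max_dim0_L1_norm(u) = 9.46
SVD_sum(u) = [[-2.54, -1.04, -2.34], [1.68, 0.69, 1.54], [3.11, 1.28, 2.86], [-1.09, -0.45, -1.01]] + [[-1.30, 3.81, -0.29], [0.01, -0.03, 0.0], [-1.12, 3.28, -0.25], [-0.14, 0.41, -0.03]] + [[-0.5, -0.12, 0.60], [-2.33, -0.58, 2.79], [0.63, 0.16, -0.76], [-0.62, -0.15, 0.74]]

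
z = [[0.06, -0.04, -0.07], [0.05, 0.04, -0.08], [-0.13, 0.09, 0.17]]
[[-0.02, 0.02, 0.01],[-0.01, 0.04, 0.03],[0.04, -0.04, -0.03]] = z @ [[-0.08, 0.15, 0.13], [0.10, 0.21, 0.27], [0.10, -0.25, -0.22]]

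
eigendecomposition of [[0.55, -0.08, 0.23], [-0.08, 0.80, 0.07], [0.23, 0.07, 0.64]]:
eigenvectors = [[0.75,0.50,-0.43], [0.22,0.42,0.88], [-0.62,0.76,-0.20]]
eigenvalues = [0.34, 0.83, 0.82]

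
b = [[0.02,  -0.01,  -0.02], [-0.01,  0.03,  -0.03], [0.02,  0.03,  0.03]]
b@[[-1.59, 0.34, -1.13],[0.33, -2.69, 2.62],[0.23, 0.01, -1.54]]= [[-0.04, 0.03, -0.02],[0.02, -0.08, 0.14],[-0.02, -0.07, 0.01]]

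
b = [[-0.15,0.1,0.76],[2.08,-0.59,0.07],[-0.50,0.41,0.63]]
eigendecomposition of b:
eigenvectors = [[0.08+0.23j, 0.08-0.23j, (0.47+0j)], [0.92+0.00j, (0.92-0j), (0.74+0j)], [(-0.3-0.04j), (-0.3+0.04j), 0.48+0.00j]]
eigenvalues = [(-0.44+0.51j), (-0.44-0.51j), (0.77+0j)]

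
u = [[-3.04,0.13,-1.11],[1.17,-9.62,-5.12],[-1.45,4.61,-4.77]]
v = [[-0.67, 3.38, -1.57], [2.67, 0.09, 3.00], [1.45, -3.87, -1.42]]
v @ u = [[8.27, -39.84, -9.07], [-12.36, 13.31, -17.73], [-6.88, 30.87, 24.98]]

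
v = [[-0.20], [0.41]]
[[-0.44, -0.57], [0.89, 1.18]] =v @ [[2.18, 2.87]]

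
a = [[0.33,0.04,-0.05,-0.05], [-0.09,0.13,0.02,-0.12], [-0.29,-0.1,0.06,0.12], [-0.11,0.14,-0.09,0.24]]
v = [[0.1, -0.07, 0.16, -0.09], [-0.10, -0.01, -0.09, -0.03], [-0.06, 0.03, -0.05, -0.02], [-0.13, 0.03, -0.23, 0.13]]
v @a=[[0.0, -0.03, 0.01, 0.00], [-0.00, -0.0, 0.0, -0.01], [-0.01, 0.00, 0.00, -0.01], [0.01, 0.04, -0.02, 0.01]]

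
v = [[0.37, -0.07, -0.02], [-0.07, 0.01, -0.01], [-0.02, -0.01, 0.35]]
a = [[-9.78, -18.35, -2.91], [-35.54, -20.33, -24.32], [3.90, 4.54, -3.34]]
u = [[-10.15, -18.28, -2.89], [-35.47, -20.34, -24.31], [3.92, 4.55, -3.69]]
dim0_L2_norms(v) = [0.38, 0.07, 0.35]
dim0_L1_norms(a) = [49.22, 43.22, 30.57]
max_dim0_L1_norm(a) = 49.22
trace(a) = -33.45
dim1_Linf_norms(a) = [18.35, 35.54, 4.54]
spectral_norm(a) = 50.75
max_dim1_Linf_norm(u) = 35.47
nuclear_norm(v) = 0.74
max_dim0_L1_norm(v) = 0.46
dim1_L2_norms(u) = [21.11, 47.57, 7.05]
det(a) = 2413.56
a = v + u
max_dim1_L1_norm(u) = 80.12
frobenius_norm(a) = 52.49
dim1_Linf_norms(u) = [18.28, 35.47, 4.55]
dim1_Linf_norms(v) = [0.37, 0.07, 0.35]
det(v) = -0.00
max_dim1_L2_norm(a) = 47.62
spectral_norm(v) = 0.39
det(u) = 2486.05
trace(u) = -34.18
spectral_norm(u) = 50.77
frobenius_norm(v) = 0.52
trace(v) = 0.73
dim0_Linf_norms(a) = [35.54, 20.33, 24.32]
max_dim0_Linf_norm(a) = 35.54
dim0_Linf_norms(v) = [0.37, 0.07, 0.35]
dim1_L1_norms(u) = [31.32, 80.12, 12.16]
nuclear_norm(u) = 67.45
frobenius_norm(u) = 52.52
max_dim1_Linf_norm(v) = 0.37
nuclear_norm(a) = 67.34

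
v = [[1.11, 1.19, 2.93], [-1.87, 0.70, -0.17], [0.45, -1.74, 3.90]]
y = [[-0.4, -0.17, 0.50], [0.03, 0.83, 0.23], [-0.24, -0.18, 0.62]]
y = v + [[-1.51, -1.36, -2.43], [1.90, 0.13, 0.40], [-0.69, 1.56, -3.28]]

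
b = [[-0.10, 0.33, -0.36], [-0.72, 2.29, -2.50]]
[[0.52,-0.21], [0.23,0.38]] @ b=[[0.10, -0.31, 0.34], [-0.3, 0.95, -1.03]]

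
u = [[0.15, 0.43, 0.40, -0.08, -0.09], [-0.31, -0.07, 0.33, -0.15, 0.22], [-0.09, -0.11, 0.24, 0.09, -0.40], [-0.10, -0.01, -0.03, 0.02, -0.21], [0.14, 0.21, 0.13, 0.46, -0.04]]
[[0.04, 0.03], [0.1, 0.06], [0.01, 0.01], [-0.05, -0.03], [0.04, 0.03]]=u @ [[0.12, 0.07], [-0.17, -0.10], [0.29, 0.18], [0.06, 0.04], [0.17, 0.11]]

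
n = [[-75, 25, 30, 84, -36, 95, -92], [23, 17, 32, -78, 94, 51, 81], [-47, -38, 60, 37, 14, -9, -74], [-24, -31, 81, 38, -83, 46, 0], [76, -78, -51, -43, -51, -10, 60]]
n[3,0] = -24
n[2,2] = 60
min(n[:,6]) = -92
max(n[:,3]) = 84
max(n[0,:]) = 95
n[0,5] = 95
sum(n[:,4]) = -62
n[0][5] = 95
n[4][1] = -78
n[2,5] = -9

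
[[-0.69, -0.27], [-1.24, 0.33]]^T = [[-0.69, -1.24], [-0.27, 0.33]]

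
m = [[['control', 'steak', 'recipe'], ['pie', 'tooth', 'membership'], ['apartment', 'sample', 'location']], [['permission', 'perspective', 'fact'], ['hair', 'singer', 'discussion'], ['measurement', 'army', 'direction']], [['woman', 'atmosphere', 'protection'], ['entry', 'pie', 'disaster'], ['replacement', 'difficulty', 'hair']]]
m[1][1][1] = 'singer'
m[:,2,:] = [['apartment', 'sample', 'location'], ['measurement', 'army', 'direction'], ['replacement', 'difficulty', 'hair']]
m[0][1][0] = 'pie'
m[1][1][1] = 'singer'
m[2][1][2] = 'disaster'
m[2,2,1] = 'difficulty'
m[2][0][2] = 'protection'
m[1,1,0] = 'hair'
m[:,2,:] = [['apartment', 'sample', 'location'], ['measurement', 'army', 'direction'], ['replacement', 'difficulty', 'hair']]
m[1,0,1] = 'perspective'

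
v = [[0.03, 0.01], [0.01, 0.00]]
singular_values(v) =[0.03, 0.0]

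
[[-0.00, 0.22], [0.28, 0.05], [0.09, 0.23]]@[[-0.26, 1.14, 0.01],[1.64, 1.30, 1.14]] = [[0.36, 0.29, 0.25], [0.01, 0.38, 0.06], [0.35, 0.4, 0.26]]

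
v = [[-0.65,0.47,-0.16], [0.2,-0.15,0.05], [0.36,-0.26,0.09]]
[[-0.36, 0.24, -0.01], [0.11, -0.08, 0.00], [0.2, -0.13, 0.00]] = v @ [[0.50, -0.08, -0.04], [-0.08, 0.43, 0.09], [-0.04, 0.09, 0.47]]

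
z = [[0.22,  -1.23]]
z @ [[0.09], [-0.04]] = [[0.07]]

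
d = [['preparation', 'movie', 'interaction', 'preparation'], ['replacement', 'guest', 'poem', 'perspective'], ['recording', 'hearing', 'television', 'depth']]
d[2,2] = 'television'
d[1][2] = 'poem'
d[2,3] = 'depth'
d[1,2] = 'poem'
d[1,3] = 'perspective'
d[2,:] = ['recording', 'hearing', 'television', 'depth']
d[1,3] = 'perspective'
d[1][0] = 'replacement'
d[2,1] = 'hearing'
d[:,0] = ['preparation', 'replacement', 'recording']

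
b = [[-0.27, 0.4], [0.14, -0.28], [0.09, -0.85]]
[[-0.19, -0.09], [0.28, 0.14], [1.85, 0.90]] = b@[[-3.00, -1.47], [-2.49, -1.22]]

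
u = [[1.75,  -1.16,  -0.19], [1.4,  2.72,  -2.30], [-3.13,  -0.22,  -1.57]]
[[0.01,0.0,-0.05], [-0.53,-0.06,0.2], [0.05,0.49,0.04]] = u @ [[-0.05, -0.08, 0.0], [-0.1, -0.1, 0.05], [0.08, -0.14, -0.03]]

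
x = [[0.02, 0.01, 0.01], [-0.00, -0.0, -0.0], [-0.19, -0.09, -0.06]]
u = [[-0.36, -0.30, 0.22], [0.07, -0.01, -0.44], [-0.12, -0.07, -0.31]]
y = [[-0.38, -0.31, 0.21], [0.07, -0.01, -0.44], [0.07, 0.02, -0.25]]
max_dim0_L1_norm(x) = 0.21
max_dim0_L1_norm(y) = 0.9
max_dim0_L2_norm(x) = 0.19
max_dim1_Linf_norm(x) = 0.19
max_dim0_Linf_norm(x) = 0.19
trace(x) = -0.04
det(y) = 0.00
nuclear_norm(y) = 1.01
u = x + y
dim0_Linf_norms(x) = [0.19, 0.09, 0.06]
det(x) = 0.00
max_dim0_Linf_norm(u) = 0.44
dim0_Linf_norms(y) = [0.38, 0.31, 0.44]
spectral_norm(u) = 0.62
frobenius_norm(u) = 0.76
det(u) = -0.01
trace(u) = -0.68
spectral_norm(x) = 0.22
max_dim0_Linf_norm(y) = 0.44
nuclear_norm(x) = 0.22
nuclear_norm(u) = 1.11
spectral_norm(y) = 0.65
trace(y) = -0.64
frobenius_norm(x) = 0.22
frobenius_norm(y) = 0.74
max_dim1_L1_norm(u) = 0.88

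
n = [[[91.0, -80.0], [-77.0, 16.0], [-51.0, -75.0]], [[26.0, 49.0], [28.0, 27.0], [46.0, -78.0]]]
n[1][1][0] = 28.0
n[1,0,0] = 26.0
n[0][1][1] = 16.0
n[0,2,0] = -51.0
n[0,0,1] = -80.0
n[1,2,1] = -78.0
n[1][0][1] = 49.0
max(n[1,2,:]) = 46.0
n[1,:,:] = [[26.0, 49.0], [28.0, 27.0], [46.0, -78.0]]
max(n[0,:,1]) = 16.0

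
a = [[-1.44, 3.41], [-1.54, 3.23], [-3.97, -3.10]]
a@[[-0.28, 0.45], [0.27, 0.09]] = [[1.32,-0.34], [1.30,-0.40], [0.27,-2.07]]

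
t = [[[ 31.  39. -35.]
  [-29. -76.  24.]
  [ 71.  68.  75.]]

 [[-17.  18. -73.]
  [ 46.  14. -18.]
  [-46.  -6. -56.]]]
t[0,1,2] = 24.0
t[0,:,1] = [39.0, -76.0, 68.0]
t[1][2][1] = -6.0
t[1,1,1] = 14.0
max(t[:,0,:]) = 39.0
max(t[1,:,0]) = 46.0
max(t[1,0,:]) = 18.0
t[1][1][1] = 14.0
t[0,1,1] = -76.0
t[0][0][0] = 31.0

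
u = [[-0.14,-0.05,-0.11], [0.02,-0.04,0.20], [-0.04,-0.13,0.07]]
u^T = [[-0.14, 0.02, -0.04],  [-0.05, -0.04, -0.13],  [-0.11, 0.2, 0.07]]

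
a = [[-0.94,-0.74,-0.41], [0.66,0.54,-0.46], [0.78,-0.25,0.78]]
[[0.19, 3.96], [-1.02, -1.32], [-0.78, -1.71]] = a @ [[-1.8, -1.08],[1.35, -2.85],[1.23, -2.03]]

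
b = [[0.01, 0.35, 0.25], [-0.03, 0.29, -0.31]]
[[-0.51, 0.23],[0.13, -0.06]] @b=[[-0.01,-0.11,-0.2], [0.0,0.03,0.05]]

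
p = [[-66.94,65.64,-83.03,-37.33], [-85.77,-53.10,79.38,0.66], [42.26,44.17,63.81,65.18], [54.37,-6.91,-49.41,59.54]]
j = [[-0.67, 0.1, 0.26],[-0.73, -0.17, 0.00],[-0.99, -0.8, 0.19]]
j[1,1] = -0.168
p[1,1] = -53.1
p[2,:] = [42.26, 44.17, 63.81, 65.18]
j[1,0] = -0.731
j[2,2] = 0.186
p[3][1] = -6.91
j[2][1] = -0.795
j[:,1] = [0.096, -0.168, -0.795]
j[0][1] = 0.096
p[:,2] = [-83.03, 79.38, 63.81, -49.41]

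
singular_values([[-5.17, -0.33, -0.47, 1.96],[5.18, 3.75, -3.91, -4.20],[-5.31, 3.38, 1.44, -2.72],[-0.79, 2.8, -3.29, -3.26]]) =[10.33, 8.14, 3.21, 0.68]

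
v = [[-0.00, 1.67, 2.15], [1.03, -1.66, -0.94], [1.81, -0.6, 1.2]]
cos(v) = [[-0.33, 0.82, -0.42], [0.72, -0.06, -0.55], [-0.52, -0.73, -0.49]]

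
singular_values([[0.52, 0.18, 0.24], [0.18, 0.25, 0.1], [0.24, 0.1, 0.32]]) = [0.76, 0.18, 0.15]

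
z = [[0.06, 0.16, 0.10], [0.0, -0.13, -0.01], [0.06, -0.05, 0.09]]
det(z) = -0.00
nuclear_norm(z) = 0.36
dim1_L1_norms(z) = [0.32, 0.14, 0.2]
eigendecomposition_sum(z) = [[0.06, 0.02, 0.09], [-0.00, -0.0, -0.0], [0.06, 0.02, 0.09]] + [[0.0,0.0,-0.0],  [0.0,0.00,-0.00],  [-0.0,-0.0,0.0]] + [[-0.00, 0.14, 0.01], [0.00, -0.13, -0.01], [0.00, -0.07, -0.0]]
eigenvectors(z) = [[0.71, 0.84, 0.69],[-0.02, 0.04, -0.64],[0.7, -0.55, -0.33]]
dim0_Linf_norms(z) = [0.06, 0.16, 0.1]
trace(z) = 0.02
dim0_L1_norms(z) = [0.12, 0.34, 0.2]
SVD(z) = [[-0.85, -0.21, -0.47], [0.52, -0.40, -0.76], [-0.03, -0.89, 0.45]] @ diag([0.22932457710905876, 0.1334457872223613, 0.001568504496540655]) @ [[-0.23, -0.88, -0.41], [-0.50, 0.47, -0.73], [-0.84, -0.03, 0.55]]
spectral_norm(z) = 0.23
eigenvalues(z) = [0.15, 0.0, -0.14]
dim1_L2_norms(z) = [0.2, 0.13, 0.12]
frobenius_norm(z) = 0.27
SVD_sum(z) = [[0.05,0.17,0.08], [-0.03,-0.11,-0.05], [0.0,0.01,0.0]] + [[0.01, -0.01, 0.02], [0.03, -0.02, 0.04], [0.06, -0.06, 0.09]] + [[0.0, 0.00, -0.00], [0.0, 0.00, -0.0], [-0.00, -0.00, 0.00]]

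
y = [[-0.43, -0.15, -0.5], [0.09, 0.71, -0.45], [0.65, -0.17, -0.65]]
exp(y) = [[0.55, -0.14, -0.25], [-0.03, 2.09, -0.51], [0.36, -0.23, 0.47]]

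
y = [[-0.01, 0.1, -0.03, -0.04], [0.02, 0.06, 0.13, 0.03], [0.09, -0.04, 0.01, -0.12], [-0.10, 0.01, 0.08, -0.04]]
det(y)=-0.000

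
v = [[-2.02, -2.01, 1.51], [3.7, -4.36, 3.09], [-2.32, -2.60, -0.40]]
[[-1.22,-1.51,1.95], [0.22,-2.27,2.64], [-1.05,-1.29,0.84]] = v@[[0.35,0.12,-0.18],[0.12,0.43,-0.27],[-0.18,-0.27,0.69]]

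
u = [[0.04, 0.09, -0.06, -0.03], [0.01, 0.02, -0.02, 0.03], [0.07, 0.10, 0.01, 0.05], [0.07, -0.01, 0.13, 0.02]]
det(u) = 0.000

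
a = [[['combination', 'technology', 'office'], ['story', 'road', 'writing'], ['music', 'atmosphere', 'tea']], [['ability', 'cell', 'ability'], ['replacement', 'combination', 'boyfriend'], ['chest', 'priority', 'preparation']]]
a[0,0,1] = 'technology'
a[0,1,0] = 'story'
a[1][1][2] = 'boyfriend'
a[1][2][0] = 'chest'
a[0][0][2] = 'office'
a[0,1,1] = 'road'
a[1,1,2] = 'boyfriend'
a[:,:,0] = [['combination', 'story', 'music'], ['ability', 'replacement', 'chest']]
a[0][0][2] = 'office'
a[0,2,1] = 'atmosphere'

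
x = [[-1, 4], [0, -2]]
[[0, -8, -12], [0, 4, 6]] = x@[[0, 0, 0], [0, -2, -3]]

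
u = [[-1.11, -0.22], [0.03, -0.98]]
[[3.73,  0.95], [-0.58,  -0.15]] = u @ [[-3.46, -0.88], [0.49, 0.13]]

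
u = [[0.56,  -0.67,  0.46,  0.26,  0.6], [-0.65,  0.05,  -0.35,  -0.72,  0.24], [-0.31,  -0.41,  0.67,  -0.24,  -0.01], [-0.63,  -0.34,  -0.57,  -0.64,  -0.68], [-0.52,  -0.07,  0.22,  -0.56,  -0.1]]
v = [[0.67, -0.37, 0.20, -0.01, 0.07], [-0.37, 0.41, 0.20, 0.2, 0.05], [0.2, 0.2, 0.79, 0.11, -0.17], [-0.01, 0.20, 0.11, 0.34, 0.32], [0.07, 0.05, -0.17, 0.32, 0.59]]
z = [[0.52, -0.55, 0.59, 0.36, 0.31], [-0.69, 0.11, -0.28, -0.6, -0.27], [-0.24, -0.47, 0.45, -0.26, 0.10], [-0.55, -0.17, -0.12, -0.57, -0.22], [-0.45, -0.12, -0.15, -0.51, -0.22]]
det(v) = 0.00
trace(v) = 2.80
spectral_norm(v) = 0.98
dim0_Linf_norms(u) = [0.65, 0.67, 0.67, 0.72, 0.68]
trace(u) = 0.54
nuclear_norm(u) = 4.41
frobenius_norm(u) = 2.38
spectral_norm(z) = 1.71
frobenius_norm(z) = 1.99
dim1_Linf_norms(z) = [0.59, 0.69, 0.47, 0.57, 0.51]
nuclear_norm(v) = 2.80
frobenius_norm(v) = 1.59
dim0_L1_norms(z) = [2.45, 1.42, 1.59, 2.3, 1.12]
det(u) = 0.08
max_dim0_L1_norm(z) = 2.45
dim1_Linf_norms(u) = [0.67, 0.72, 0.67, 0.68, 0.56]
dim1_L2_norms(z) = [1.07, 1.0, 0.75, 0.85, 0.74]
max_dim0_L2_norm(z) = 1.14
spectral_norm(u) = 1.85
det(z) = 0.00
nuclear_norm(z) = 2.90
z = v @ u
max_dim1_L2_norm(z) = 1.07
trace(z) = 0.29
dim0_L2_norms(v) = [0.79, 0.62, 0.86, 0.52, 0.7]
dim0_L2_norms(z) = [1.14, 0.76, 0.82, 1.07, 0.53]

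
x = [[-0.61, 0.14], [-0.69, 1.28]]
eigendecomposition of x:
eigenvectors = [[-0.94, -0.08],[-0.35, -1.0]]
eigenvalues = [-0.56, 1.23]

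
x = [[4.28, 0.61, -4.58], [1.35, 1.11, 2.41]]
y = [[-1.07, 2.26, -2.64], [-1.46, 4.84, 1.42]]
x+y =[[3.21, 2.87, -7.22],[-0.11, 5.95, 3.83]]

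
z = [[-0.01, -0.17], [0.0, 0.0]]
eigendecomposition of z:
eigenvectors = [[1.00,-1.00], [0.0,0.06]]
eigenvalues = [-0.01, 0.0]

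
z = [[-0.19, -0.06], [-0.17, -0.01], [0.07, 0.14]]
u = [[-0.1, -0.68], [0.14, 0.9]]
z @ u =[[0.01, 0.08],  [0.02, 0.11],  [0.01, 0.08]]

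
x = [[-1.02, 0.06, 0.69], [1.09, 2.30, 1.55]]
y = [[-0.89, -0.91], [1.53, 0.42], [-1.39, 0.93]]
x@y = [[0.04, 1.6], [0.39, 1.42]]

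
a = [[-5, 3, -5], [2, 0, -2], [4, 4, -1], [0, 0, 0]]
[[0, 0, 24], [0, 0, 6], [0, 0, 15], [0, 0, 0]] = a @ [[0, 0, 0], [0, 0, 3], [0, 0, -3]]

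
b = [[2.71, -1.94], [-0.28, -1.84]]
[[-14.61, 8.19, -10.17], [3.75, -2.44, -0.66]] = b @ [[-6.18, 3.58, -3.15], [-1.10, 0.78, 0.84]]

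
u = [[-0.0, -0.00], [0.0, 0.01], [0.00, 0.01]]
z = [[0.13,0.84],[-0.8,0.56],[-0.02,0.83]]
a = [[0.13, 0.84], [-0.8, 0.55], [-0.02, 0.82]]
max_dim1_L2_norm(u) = 0.01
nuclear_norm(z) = 2.09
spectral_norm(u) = 0.01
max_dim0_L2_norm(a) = 1.3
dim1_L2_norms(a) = [0.85, 0.97, 0.82]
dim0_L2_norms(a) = [0.81, 1.3]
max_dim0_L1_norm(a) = 2.21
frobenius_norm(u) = 0.01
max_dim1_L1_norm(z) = 1.36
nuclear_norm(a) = 2.08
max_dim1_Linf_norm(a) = 0.84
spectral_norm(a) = 1.34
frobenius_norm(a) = 1.53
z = u + a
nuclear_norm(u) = 0.01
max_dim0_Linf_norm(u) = 0.01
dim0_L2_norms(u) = [0.0, 0.01]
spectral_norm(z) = 1.35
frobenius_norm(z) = 1.54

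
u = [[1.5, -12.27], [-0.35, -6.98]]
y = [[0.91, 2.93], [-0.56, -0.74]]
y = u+[[-0.59,15.20], [-0.21,6.24]]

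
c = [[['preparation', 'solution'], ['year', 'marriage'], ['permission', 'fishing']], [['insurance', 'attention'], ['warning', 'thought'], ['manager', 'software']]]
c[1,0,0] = 'insurance'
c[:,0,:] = [['preparation', 'solution'], ['insurance', 'attention']]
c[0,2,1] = 'fishing'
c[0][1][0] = 'year'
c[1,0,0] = 'insurance'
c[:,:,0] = [['preparation', 'year', 'permission'], ['insurance', 'warning', 'manager']]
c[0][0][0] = 'preparation'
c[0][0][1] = 'solution'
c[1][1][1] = 'thought'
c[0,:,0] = ['preparation', 'year', 'permission']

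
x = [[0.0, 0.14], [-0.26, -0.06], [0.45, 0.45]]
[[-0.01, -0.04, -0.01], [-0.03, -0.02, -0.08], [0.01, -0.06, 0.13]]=x@[[0.12, 0.13, 0.33],  [-0.10, -0.27, -0.05]]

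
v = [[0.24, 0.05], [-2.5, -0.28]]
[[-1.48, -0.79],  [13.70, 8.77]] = v@ [[-4.70, -3.78],[-6.98, 2.42]]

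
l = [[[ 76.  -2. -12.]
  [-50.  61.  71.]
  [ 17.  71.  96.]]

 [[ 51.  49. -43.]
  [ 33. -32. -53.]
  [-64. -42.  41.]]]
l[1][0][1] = 49.0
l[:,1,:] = [[-50.0, 61.0, 71.0], [33.0, -32.0, -53.0]]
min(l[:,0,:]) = -43.0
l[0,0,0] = 76.0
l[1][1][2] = -53.0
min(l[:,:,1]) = -42.0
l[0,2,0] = 17.0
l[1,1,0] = 33.0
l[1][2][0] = -64.0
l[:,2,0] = [17.0, -64.0]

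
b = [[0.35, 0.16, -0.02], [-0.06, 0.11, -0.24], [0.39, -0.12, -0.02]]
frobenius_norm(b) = 0.62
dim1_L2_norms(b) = [0.39, 0.27, 0.41]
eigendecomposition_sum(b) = [[-0.01+0.00j, (0.02-0j), 0.02-0.00j],[(0.05-0j), (-0.06+0j), (-0.08+0j)],[(0.07-0j), (-0.08+0j), (-0.11+0j)]] + [[0.18+0.03j, 0.07-0.09j, (-0.02+0.07j)], [(-0.06+0.2j), 0.09+0.09j, (-0.08-0.03j)], [(0.16-0.13j), (-0.02-0.12j), (0.05+0.07j)]] + [[(0.18-0.03j), 0.07+0.09j, (-0.02-0.07j)], [-0.06-0.20j, 0.09-0.09j, (-0.08+0.03j)], [(0.16+0.13j), -0.02+0.12j, (0.05-0.07j)]]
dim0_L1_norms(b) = [0.8, 0.39, 0.28]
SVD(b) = [[-0.67, -0.41, -0.62], [0.11, -0.88, 0.46], [-0.74, 0.24, 0.63]] @ diag([0.5274772409799677, 0.28742088610945726, 0.16690414757044045]) @ [[-1.00, -0.01, 0.0],[0.01, -0.66, 0.75],[0.01, -0.75, -0.66]]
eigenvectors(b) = [[-0.15+0.00j,(0.36+0.4j),(0.36-0.4j)], [0.60+0.00j,(-0.49+0.34j),-0.49-0.34j], [0.78+0.00j,(0.6+0j),(0.6-0j)]]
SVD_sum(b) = [[0.35, 0.0, -0.00], [-0.06, -0.00, 0.0], [0.39, 0.00, -0.0]] + [[-0.0, 0.08, -0.09], [-0.00, 0.17, -0.19], [0.0, -0.05, 0.05]] + [[-0.00, 0.08, 0.07], [0.0, -0.06, -0.05], [0.0, -0.08, -0.07]]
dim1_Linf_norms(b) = [0.35, 0.24, 0.39]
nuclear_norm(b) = 0.98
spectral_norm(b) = 0.53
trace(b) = 0.44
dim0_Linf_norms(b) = [0.39, 0.16, 0.24]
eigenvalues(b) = [(-0.19+0j), (0.31+0.19j), (0.31-0.19j)]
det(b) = -0.03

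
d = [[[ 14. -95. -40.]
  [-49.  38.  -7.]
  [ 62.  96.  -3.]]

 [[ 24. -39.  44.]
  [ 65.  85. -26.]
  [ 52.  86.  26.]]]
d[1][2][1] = 86.0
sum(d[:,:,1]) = 171.0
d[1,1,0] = 65.0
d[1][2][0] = 52.0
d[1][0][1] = -39.0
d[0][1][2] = -7.0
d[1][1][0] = 65.0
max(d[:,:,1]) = 96.0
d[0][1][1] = 38.0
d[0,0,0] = 14.0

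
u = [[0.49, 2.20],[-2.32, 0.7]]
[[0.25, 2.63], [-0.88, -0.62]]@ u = [[-5.98, 2.39], [1.01, -2.37]]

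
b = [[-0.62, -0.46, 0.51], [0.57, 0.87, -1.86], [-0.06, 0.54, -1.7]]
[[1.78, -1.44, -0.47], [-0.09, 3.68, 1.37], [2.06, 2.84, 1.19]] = b@[[-2.61, 0.66, -1.23], [-2.46, 0.55, 3.02], [-1.9, -1.52, 0.3]]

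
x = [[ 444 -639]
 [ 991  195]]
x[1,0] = 991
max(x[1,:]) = 991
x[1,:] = [991, 195]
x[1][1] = 195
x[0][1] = -639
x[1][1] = 195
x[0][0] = 444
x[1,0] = 991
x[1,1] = 195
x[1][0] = 991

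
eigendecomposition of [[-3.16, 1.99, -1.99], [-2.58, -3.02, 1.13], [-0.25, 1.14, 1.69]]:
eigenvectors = [[0.03-0.69j, 0.03+0.69j, -0.23+0.00j],[(0.71+0j), (0.71-0j), (0.32+0j)],[(-0.12-0.09j), -0.12+0.09j, 0.92+0.00j]]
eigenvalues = [(-3.32+2.38j), (-3.32-2.38j), (2.14+0j)]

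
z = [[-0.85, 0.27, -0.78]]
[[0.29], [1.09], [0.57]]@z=[[-0.25, 0.08, -0.23], [-0.93, 0.29, -0.85], [-0.48, 0.15, -0.44]]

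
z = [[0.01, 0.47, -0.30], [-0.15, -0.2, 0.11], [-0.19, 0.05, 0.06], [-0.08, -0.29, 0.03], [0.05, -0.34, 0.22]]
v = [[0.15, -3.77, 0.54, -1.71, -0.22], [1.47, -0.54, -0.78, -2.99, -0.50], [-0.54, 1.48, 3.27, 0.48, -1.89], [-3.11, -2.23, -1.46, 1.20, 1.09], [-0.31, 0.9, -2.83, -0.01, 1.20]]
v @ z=[[0.59, 1.42, -0.53],  [0.46, 1.80, -0.75],  [-0.98, 0.12, 0.12],  [0.54, -1.81, 0.88],  [0.46, -0.87, 0.29]]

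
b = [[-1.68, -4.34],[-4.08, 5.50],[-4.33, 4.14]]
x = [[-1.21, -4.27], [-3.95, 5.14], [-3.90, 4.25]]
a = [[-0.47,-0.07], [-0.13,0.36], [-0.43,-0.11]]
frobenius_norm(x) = 9.75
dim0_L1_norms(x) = [9.06, 13.66]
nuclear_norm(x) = 12.60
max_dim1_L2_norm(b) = 6.85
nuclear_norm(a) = 1.03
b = a + x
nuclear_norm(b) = 13.43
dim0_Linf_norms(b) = [4.33, 5.5]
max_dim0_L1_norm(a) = 1.03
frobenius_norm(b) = 10.22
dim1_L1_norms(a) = [0.54, 0.49, 0.54]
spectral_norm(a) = 0.65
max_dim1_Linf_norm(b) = 5.5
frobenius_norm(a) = 0.75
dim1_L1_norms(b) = [6.02, 9.58, 8.47]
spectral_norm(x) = 9.09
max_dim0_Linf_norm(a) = 0.47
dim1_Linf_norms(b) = [4.34, 5.5, 4.33]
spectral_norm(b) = 9.39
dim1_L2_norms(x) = [4.44, 6.48, 5.77]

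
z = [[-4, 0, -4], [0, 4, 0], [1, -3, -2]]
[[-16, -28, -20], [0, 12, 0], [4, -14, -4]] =z@[[4, 3, 2], [0, 3, 0], [0, 4, 3]]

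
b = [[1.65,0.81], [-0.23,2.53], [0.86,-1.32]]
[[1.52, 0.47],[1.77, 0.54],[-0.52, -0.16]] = b@ [[0.55, 0.17], [0.75, 0.23]]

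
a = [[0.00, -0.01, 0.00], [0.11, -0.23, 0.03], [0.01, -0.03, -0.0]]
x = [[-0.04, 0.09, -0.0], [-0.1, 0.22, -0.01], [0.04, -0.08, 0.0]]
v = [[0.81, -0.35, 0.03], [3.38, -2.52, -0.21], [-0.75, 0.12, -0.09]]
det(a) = -0.00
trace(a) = -0.23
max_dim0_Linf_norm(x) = 0.22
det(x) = -0.00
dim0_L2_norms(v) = [3.56, 2.55, 0.23]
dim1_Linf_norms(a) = [0.01, 0.23, 0.03]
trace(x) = 0.18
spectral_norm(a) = 0.26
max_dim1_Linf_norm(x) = 0.22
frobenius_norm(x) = 0.28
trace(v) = -1.80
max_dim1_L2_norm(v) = 4.22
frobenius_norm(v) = 4.38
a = v @ x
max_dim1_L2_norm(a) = 0.26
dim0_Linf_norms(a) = [0.11, 0.23, 0.03]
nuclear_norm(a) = 0.27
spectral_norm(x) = 0.28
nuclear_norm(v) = 4.78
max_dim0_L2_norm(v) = 3.56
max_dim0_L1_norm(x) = 0.39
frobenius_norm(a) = 0.26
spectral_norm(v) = 4.36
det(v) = -0.00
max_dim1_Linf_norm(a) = 0.23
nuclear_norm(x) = 0.28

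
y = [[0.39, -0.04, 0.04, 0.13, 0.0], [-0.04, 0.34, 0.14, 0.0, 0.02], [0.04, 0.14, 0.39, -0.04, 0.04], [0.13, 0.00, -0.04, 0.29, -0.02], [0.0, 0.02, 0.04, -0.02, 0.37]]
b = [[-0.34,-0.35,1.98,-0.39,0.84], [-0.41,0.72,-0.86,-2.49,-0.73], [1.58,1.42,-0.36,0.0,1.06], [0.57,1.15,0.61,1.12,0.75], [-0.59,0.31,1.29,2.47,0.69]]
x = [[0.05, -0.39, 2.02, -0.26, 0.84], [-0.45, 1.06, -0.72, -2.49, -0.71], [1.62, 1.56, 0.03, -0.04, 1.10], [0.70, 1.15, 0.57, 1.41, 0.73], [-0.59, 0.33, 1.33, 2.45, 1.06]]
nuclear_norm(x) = 10.94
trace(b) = 1.83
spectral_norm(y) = 0.53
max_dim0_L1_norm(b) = 6.47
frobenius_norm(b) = 5.61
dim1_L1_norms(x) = [3.56, 5.43, 4.35, 4.56, 5.76]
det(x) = -10.15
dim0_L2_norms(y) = [0.41, 0.37, 0.42, 0.32, 0.37]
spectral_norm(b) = 4.28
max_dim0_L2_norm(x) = 3.78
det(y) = 0.00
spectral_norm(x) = 4.45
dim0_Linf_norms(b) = [1.58, 1.42, 1.98, 2.49, 1.06]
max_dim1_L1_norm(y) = 0.65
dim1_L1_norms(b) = [3.9, 5.21, 4.42, 4.2, 5.35]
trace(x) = 3.61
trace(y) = 1.78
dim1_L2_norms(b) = [2.24, 2.86, 2.4, 1.96, 2.95]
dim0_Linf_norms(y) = [0.39, 0.34, 0.39, 0.29, 0.37]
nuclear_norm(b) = 10.40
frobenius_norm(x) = 5.82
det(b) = -5.00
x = b + y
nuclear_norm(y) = 1.78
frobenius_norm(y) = 0.85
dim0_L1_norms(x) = [3.41, 4.49, 4.67, 6.65, 4.44]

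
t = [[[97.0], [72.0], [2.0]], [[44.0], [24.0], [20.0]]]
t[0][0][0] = 97.0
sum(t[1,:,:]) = 88.0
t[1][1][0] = 24.0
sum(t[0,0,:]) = 97.0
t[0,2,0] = 2.0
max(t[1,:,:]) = 44.0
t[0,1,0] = 72.0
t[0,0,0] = 97.0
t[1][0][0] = 44.0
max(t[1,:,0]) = 44.0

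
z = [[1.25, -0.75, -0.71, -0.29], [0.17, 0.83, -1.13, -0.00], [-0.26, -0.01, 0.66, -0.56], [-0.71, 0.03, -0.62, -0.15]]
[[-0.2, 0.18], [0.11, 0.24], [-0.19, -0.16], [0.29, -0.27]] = z @ [[-0.28, 0.34], [-0.09, 0.25], [-0.21, 0.02], [0.23, 0.14]]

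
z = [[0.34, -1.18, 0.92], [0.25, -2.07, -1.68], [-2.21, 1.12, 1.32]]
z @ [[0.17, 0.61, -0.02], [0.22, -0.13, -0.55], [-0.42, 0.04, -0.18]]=[[-0.59,0.4,0.48],[0.29,0.35,1.44],[-0.68,-1.44,-0.81]]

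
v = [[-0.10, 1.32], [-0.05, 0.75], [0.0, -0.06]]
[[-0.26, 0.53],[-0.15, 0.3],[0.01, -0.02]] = v @ [[0.36, 0.12], [-0.17, 0.41]]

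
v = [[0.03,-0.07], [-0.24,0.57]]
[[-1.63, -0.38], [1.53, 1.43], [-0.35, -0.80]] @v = [[0.04, -0.1],[-0.30, 0.71],[0.18, -0.43]]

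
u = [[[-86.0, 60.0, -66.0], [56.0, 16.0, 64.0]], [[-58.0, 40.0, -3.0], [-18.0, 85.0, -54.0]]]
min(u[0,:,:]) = -86.0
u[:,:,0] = [[-86.0, 56.0], [-58.0, -18.0]]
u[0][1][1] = 16.0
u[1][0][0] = -58.0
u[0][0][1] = 60.0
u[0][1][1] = 16.0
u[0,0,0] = -86.0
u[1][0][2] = -3.0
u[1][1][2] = -54.0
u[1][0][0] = -58.0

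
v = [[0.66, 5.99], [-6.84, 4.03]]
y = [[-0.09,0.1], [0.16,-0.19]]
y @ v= [[-0.74, -0.14], [1.41, 0.19]]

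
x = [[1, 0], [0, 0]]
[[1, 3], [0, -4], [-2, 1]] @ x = [[1, 0], [0, 0], [-2, 0]]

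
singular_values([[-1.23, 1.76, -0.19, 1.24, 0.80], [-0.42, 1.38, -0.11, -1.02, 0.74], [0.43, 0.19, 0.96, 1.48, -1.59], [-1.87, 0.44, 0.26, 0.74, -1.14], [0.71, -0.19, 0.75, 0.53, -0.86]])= [3.22, 3.17, 1.54, 1.12, 0.14]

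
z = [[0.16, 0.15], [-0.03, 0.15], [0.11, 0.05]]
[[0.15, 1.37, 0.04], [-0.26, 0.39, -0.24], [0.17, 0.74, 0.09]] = z @ [[2.15, 5.11, 1.46], [-1.28, 3.65, -1.32]]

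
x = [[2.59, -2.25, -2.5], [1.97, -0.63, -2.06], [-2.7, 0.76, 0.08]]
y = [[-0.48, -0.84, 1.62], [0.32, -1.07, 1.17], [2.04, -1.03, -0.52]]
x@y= [[-7.06, 2.81, 2.86],  [-5.35, 1.14, 3.53],  [1.70, 1.37, -3.53]]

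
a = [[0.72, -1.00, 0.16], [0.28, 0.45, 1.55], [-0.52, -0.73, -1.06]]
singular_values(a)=[2.11, 1.25, 0.37]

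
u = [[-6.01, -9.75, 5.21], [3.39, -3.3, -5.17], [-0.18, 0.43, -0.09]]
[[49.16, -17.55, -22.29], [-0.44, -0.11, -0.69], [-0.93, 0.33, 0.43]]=u@[[-2.65, 0.96, 1.25], [-3.2, 1.16, 1.51], [0.39, -0.09, -0.01]]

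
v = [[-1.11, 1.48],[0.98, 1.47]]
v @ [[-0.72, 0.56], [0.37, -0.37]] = [[1.35,-1.17], [-0.16,0.00]]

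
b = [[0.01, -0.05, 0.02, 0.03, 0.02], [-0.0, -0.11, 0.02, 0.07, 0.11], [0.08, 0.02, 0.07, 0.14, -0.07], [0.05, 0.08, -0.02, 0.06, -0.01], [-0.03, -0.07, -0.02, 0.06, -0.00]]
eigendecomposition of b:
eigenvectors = [[0.25+0.09j, (0.25-0.09j), (0.74+0j), 0.15-0.02j, (0.15+0.02j)], [0.61+0.00j, (0.61-0j), (-0.41+0j), 0.15j, 0.00-0.15j], [0.04+0.31j, 0.04-0.31j, (-0.41+0j), (0.91+0j), (0.91-0j)], [(-0.31-0.13j), -0.31+0.13j, (-0.28+0j), (-0+0.26j), -0.00-0.26j], [(0.31+0.5j), (0.31-0.5j), -0.19+0.00j, -0.20+0.12j, (-0.2-0.12j)]]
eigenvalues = [(-0.09+0.08j), (-0.09-0.08j), (0.01+0j), (0.1+0.03j), (0.1-0.03j)]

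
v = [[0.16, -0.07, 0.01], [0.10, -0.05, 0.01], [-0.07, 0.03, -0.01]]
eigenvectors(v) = [[-0.81, 0.38, 0.31],[-0.47, 0.89, 0.81],[0.34, -0.25, 0.50]]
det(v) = 0.00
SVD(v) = [[-0.79,0.61,0.01], [-0.51,-0.66,0.56], [0.35,0.44,0.83]] @ diag([0.22145820975996777, 0.0059749522432526, 0.004534454278188943]) @ [[-0.91, 0.41, -0.07],[0.3, 0.51, -0.81],[-0.29, -0.75, -0.59]]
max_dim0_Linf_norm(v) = 0.16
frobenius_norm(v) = 0.22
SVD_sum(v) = [[0.16,-0.07,0.01], [0.1,-0.05,0.01], [-0.07,0.03,-0.01]] + [[0.00, 0.00, -0.0], [-0.00, -0.0, 0.00], [0.00, 0.00, -0.00]] + [[-0.0, -0.0, -0.00], [-0.00, -0.00, -0.00], [-0.0, -0.00, -0.00]]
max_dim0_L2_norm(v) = 0.2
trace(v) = 0.10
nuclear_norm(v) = 0.23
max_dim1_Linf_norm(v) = 0.16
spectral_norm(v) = 0.22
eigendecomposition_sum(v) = [[0.16, -0.06, 0.01], [0.09, -0.04, 0.0], [-0.07, 0.03, -0.0]] + [[0.01, -0.00, 0.01], [0.01, -0.01, 0.01], [-0.00, 0.00, -0.0]] + [[-0.0, -0.0, -0.0], [-0.00, -0.0, -0.01], [-0.0, -0.0, -0.00]]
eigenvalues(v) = [0.12, -0.01, -0.01]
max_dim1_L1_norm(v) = 0.24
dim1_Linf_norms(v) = [0.16, 0.1, 0.07]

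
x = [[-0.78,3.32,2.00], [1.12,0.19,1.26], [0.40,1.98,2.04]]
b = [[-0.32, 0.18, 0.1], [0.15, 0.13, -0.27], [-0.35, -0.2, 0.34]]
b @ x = [[0.49, -0.83, -0.21], [-0.08, -0.01, -0.09], [0.18, -0.53, -0.26]]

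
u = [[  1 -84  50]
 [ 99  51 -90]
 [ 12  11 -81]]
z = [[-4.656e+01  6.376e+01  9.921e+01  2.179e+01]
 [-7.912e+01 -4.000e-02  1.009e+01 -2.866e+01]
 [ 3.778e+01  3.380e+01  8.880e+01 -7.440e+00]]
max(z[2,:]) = 88.8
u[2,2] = -81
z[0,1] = 63.76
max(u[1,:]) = 99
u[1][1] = 51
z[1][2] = 10.09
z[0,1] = 63.76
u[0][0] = 1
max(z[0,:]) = 99.21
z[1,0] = -79.12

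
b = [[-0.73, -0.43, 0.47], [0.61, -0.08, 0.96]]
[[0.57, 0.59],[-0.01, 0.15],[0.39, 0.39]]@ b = [[-0.06, -0.29, 0.83], [0.1, -0.01, 0.14], [-0.05, -0.20, 0.56]]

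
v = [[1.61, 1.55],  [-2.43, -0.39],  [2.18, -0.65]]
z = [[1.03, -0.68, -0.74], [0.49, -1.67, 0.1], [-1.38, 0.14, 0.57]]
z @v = [[1.70, 2.34], [5.07, 1.35], [-1.32, -2.56]]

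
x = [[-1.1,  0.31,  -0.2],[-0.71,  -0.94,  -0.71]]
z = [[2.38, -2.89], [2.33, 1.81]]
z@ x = [[-0.57,3.45,1.58], [-3.85,-0.98,-1.75]]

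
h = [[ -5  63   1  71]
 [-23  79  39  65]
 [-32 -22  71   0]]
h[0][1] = 63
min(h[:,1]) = -22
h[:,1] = [63, 79, -22]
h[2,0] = -32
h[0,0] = -5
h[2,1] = -22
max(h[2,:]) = 71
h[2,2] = 71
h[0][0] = -5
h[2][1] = -22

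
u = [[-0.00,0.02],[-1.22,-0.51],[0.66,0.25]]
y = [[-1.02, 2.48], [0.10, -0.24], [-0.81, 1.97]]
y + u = [[-1.02, 2.50], [-1.12, -0.75], [-0.15, 2.22]]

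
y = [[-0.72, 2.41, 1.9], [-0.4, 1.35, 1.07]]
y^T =[[-0.72, -0.40], [2.41, 1.35], [1.9, 1.07]]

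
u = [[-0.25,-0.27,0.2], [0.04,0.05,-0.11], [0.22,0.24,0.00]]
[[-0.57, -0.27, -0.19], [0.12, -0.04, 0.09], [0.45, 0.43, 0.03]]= u @ [[1.54, 1.51, 0.46], [0.47, 0.4, -0.3], [-0.31, 1.08, -0.80]]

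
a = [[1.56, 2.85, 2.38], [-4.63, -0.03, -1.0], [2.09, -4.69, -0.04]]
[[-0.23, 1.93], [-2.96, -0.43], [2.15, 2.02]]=a @ [[0.73, -0.26], [-0.13, -0.56], [-0.42, 1.65]]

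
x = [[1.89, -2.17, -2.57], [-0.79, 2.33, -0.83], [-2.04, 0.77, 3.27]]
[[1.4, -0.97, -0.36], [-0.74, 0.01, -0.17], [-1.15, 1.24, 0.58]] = x@[[0.27, -0.4, -0.16], [-0.27, -0.08, -0.09], [-0.12, 0.15, 0.1]]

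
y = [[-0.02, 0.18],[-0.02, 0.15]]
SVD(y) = [[-0.77,-0.64], [-0.64,0.77]] @ diag([0.23599477971805308, 0.002542429119478107]) @ [[0.12, -0.99],[-0.99, -0.12]]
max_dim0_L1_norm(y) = 0.33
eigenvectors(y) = [[-0.99,  -0.78], [-0.14,  -0.63]]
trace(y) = 0.13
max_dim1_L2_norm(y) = 0.18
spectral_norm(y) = 0.24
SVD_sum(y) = [[-0.02, 0.18], [-0.02, 0.15]] + [[0.0, 0.0], [-0.00, -0.0]]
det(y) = 0.00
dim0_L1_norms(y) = [0.04, 0.33]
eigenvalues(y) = [0.0, 0.13]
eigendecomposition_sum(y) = [[0.01,  -0.01], [0.00,  -0.0]] + [[-0.03, 0.19], [-0.02, 0.15]]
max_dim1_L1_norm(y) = 0.2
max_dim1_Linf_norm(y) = 0.18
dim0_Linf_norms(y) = [0.02, 0.18]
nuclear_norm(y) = 0.24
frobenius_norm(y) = 0.24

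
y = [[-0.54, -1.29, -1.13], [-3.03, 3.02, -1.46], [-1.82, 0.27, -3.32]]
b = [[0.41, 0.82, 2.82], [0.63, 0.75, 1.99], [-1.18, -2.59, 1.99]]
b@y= [[-7.84, 2.71, -11.02], [-6.23, 1.99, -8.41], [4.86, -5.76, -1.49]]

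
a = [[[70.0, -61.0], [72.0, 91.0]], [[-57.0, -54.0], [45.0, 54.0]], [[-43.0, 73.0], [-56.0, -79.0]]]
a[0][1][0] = 72.0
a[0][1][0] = 72.0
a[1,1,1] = 54.0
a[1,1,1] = 54.0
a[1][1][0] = 45.0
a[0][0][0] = 70.0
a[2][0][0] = -43.0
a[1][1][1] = 54.0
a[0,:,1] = [-61.0, 91.0]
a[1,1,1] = 54.0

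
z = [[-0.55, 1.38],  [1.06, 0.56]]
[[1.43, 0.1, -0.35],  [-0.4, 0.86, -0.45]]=z@[[-0.76, 0.64, -0.24], [0.73, 0.33, -0.35]]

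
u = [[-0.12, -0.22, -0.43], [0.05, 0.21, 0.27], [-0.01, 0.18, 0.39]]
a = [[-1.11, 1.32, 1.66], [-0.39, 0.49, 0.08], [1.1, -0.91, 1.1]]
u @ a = [[-0.25, 0.13, -0.69], [0.16, -0.08, 0.40], [0.37, -0.28, 0.43]]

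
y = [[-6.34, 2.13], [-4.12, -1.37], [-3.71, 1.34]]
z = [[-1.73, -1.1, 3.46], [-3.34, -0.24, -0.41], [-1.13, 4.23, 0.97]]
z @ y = [[2.66, 2.46],[23.69, -7.33],[-13.86, -6.90]]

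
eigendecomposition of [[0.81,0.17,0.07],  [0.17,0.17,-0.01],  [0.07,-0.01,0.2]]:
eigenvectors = [[0.97,0.26,-0.01],[0.24,-0.91,-0.35],[0.1,-0.33,0.94]]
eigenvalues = [0.86, 0.12, 0.2]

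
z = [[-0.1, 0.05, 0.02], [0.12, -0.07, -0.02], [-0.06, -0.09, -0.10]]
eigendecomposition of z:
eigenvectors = [[0.18, 0.57, 0.19], [0.63, -0.72, -0.31], [-0.76, -0.4, 0.93]]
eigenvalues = [-0.01, -0.18, -0.08]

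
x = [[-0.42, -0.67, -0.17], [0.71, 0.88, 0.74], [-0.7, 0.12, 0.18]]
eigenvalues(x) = [(-0.16+0.52j), (-0.16-0.52j), (0.96+0j)]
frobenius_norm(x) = 1.74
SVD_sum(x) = [[-0.46, -0.53, -0.34],[0.79, 0.91, 0.59],[-0.15, -0.17, -0.11]] + [[0.01,-0.01,-0.01], [-0.1,0.05,0.05], [-0.55,0.28,0.30]] + [[0.03, -0.14, 0.18], [0.02, -0.08, 0.1], [-0.00, 0.01, -0.01]]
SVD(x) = [[-0.49, 0.02, -0.87], [0.85, -0.17, -0.49], [-0.16, -0.98, 0.07]] @ diag([1.5692347257172812, 0.6980432151337904, 0.2594957521977784]) @ [[0.59, 0.68, 0.44], [0.80, -0.41, -0.44], [-0.12, 0.61, -0.78]]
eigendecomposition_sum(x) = [[(-0.2+0.22j), -0.16+0.05j, (0.07+0.12j)],[(0.34+0.1j), (0.14+0.15j), 0.09-0.14j],[(-0.36-0.12j), -0.14-0.16j, (-0.1+0.14j)]] + [[-0.20-0.22j, -0.16-0.05j, 0.07-0.12j],  [0.34-0.10j, 0.14-0.15j, 0.09+0.14j],  [(-0.36+0.12j), (-0.14+0.16j), -0.10-0.14j]] + [[(-0.01+0j), (-0.34+0j), -0.32+0.00j], [0.02-0.00j, (0.61-0j), 0.57-0.00j], [0.02-0.00j, (0.4-0j), (0.37-0j)]]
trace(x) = 0.64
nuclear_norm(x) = 2.53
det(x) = 0.28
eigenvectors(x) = [[(-0.2+0.46j),-0.20-0.46j,-0.43+0.00j], [(0.59-0.02j),(0.59+0.02j),0.76+0.00j], [-0.63+0.00j,-0.63-0.00j,0.50+0.00j]]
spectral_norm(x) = 1.57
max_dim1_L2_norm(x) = 1.35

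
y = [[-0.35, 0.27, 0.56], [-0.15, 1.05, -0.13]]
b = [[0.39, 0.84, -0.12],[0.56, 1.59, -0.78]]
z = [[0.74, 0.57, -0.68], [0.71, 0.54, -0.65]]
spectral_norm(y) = 1.11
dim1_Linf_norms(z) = [0.74, 0.71]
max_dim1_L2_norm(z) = 1.16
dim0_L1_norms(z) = [1.45, 1.11, 1.33]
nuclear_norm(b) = 2.33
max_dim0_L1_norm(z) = 1.45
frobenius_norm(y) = 1.28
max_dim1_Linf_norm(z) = 0.74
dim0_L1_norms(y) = [0.5, 1.32, 0.69]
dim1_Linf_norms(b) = [0.84, 1.59]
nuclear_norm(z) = 1.60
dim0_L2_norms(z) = [1.03, 0.79, 0.94]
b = z + y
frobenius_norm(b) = 2.08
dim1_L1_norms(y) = [1.18, 1.33]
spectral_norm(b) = 2.06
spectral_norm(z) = 1.60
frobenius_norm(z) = 1.60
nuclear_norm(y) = 1.76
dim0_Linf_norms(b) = [0.56, 1.59, 0.78]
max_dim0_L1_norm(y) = 1.32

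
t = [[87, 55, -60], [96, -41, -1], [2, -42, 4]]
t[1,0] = 96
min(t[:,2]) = -60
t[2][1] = -42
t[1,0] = 96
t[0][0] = 87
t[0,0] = 87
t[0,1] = 55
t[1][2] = -1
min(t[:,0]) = 2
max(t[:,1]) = 55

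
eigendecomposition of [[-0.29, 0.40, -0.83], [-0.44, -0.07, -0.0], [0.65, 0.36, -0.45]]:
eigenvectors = [[(-0.72+0j), (-0.72-0j), -0.15+0.00j],  [(-0.13-0.32j), (-0.13+0.32j), 0.87+0.00j],  [-0.16+0.59j, (-0.16-0.59j), 0.47+0.00j]]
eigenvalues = [(-0.41+0.86j), (-0.41-0.86j), (0.01+0j)]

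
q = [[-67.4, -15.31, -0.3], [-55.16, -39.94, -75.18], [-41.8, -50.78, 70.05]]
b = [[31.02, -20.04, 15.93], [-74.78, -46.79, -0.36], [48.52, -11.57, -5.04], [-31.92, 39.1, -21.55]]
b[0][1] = -20.04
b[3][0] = -31.92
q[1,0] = -55.16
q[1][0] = -55.16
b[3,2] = -21.55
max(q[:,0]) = -41.8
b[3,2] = -21.55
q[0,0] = -67.4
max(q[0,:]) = -0.3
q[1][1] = -39.94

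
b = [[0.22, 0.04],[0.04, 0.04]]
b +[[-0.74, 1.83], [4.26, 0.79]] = [[-0.52, 1.87], [4.30, 0.83]]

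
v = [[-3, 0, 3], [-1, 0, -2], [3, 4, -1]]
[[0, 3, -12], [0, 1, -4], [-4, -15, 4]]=v @ [[0, -1, 4], [-1, -3, -2], [0, 0, 0]]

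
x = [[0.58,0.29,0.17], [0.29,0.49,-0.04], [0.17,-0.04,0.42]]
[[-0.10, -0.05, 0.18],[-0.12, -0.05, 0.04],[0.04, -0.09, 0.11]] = x @[[-0.14, 0.06, 0.33], [-0.15, -0.16, -0.10], [0.14, -0.25, 0.13]]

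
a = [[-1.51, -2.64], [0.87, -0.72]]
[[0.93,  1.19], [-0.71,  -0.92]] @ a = [[-0.37, -3.31], [0.27, 2.54]]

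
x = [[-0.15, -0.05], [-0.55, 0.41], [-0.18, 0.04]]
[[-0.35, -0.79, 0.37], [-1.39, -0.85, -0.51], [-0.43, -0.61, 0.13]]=x @[[2.37, 4.14, -1.43], [-0.20, 3.47, -3.17]]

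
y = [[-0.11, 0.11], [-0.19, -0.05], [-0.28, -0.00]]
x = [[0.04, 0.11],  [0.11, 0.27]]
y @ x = [[0.01, 0.02], [-0.01, -0.03], [-0.01, -0.03]]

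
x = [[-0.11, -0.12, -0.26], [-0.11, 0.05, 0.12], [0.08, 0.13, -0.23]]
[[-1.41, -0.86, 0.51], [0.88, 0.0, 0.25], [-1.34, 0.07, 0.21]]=x@[[-1.46, 2.40, -3.07],[0.71, 1.73, 1.3],[5.7, 1.5, -1.26]]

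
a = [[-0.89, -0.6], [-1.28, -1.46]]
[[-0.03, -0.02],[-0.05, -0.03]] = a @ [[0.03, 0.02], [0.01, 0.00]]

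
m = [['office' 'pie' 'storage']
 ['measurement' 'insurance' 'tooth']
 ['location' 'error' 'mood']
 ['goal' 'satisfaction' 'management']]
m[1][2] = 'tooth'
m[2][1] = 'error'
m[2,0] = 'location'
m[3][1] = 'satisfaction'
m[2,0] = 'location'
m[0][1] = 'pie'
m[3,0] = 'goal'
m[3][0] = 'goal'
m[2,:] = ['location', 'error', 'mood']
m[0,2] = 'storage'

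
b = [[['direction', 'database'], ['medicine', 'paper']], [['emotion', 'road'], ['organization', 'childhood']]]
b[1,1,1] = 'childhood'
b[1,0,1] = 'road'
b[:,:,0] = [['direction', 'medicine'], ['emotion', 'organization']]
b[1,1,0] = 'organization'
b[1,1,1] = 'childhood'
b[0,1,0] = 'medicine'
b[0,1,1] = 'paper'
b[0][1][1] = 'paper'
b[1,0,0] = 'emotion'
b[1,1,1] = 'childhood'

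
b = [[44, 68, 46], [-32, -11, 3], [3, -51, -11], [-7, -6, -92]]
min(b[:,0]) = -32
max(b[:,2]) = 46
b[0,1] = 68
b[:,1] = [68, -11, -51, -6]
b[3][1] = -6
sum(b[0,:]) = 158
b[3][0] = -7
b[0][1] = 68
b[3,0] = -7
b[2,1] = -51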